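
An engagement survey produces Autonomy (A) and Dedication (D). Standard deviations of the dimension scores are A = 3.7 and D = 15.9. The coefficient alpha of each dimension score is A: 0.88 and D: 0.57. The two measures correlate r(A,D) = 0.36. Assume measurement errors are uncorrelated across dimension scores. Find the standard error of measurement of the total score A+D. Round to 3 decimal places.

10.505

Var(total) = 266.5 + 42.3576 = 308.858.
True-score variance = 156.149 + 42.3576 = 198.507, so reliability = 0.6427.
Error variance = 308.858 − 198.507 = 110.351; SEM = √110.351 = 10.505.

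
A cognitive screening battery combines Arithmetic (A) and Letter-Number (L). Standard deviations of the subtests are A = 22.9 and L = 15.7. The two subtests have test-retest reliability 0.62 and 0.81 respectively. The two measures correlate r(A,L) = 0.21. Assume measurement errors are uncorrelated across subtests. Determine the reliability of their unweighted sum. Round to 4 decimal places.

Var(A+L) = 22.9² + 15.7² + 2·[22.9·15.7·0.21] = 770.9 + 151.003 = 921.903.
Because errors are independent across components, Cov(Tᵢ,Tⱼ) = Cov(Xᵢ,Xⱼ); the off-diagonal part of the true-score variance is the same as above.
True-score variance = [22.9²·0.62 + 15.7²·0.81] + 151.003 = 524.791 + 151.003 = 675.794.
Reliability = 675.794 / 921.903 = 0.7330.

0.7330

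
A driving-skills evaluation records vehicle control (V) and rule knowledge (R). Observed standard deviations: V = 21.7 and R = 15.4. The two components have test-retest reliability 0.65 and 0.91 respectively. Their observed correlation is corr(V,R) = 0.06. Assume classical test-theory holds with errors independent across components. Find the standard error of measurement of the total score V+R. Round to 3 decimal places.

Var(total) = 708.05 + 40.1016 = 748.152.
True-score variance = 521.894 + 40.1016 = 561.996, so reliability = 0.7512.
Error variance = 748.152 − 561.996 = 186.156; SEM = √186.156 = 13.644.

13.644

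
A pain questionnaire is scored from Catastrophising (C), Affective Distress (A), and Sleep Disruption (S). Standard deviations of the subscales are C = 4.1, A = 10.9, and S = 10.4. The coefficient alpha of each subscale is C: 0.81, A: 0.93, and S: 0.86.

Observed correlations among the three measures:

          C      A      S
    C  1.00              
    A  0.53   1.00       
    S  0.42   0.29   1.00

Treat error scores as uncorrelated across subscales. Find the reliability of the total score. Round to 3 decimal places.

Var(C+A+S) = 4.1² + 10.9² + 10.4² + 2·[4.1·10.9·0.53 + 4.1·10.4·0.42 + 10.9·10.4·0.29] = 243.78 + 148.938 = 392.718.
Because errors are independent across components, Cov(Tᵢ,Tⱼ) = Cov(Xᵢ,Xⱼ); the off-diagonal part of the true-score variance is the same as above.
True-score variance = [4.1²·0.81 + 10.9²·0.93 + 10.4²·0.86] + 148.938 = 217.127 + 148.938 = 366.065.
Reliability = 366.065 / 392.718 = 0.932.

0.932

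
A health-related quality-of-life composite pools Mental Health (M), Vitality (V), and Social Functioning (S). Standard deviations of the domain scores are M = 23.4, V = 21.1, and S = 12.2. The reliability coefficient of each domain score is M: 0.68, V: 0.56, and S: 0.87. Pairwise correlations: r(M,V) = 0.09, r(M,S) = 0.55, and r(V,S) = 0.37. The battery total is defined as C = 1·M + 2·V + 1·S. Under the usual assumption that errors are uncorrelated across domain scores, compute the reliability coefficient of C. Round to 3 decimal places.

Var(C) = 23.4² + 2²·21.1² + 12.2² + 2·[2·23.4·21.1·0.09 + 23.4·12.2·0.55 + 2·21.1·12.2·0.37] = 2477.24 + 872.756 = 3350.
Under uncorrelated errors the observed covariances equal the true-score covariances, so only the own-variance terms attenuate.
True-score variance = [23.4²·0.68 + 2²·21.1²·0.56 + 12.2²·0.87] + 872.756 = 1499.1 + 872.756 = 2371.86.
Reliability = 2371.86 / 3350 = 0.708.

0.708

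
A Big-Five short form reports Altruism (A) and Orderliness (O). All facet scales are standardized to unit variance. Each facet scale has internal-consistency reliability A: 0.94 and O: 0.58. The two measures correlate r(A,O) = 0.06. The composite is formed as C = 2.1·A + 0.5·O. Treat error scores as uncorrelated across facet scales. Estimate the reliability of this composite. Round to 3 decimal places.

Var(C) = 2.1² + 0.5² + 2·[1.05·0.06] = 4.66 + 0.126 = 4.786.
Under uncorrelated errors the observed covariances equal the true-score covariances, so only the own-variance terms attenuate.
True-score variance = [2.1²·0.94 + 0.5²·0.58] + 0.126 = 4.2904 + 0.126 = 4.4164.
Reliability = 4.4164 / 4.786 = 0.923.

0.923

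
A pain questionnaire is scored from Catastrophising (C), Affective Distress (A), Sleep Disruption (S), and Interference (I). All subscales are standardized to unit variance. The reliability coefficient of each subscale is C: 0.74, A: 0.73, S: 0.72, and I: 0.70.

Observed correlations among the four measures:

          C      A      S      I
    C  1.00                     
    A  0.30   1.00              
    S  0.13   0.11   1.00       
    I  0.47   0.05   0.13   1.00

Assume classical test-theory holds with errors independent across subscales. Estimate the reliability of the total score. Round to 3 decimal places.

0.826

Var(C+A+S+I) = 4 + 2·[0.30 + 0.13 + 0.47 + 0.11 + 0.05 + 0.13] = 4 + 2.38 = 6.38.
Under uncorrelated errors the observed covariances equal the true-score covariances, so only the own-variance terms attenuate.
True-score variance = [0.74 + 0.73 + 0.72 + 0.70] + 2.38 = 2.89 + 2.38 = 5.27.
Reliability = 5.27 / 6.38 = 0.826.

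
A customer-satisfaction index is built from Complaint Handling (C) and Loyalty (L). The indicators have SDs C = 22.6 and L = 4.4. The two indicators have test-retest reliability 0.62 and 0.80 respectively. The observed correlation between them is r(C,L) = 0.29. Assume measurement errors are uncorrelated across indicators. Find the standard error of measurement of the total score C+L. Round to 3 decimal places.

14.070

Var(total) = 530.12 + 57.6752 = 587.795.
True-score variance = 332.159 + 57.6752 = 389.834, so reliability = 0.6632.
Error variance = 587.795 − 389.834 = 197.961; SEM = √197.961 = 14.070.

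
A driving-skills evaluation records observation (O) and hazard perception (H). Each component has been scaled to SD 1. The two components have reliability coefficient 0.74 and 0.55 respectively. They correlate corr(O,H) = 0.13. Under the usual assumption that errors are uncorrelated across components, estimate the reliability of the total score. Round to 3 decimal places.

Var(O+H) = 2 + 2·[0.13] = 2 + 0.26 = 2.26.
Because errors are independent across components, Cov(Tᵢ,Tⱼ) = Cov(Xᵢ,Xⱼ); the off-diagonal part of the true-score variance is the same as above.
True-score variance = [0.74 + 0.55] + 0.26 = 1.29 + 0.26 = 1.55.
Reliability = 1.55 / 2.26 = 0.686.

0.686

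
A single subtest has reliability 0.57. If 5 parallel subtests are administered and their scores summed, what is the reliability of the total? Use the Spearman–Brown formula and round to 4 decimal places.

ρ_k = kρ / (1 + (k−1)ρ) = 5·0.57 / (1 + 4·0.57) = 2.850 / 3.280 = 0.8689.

0.8689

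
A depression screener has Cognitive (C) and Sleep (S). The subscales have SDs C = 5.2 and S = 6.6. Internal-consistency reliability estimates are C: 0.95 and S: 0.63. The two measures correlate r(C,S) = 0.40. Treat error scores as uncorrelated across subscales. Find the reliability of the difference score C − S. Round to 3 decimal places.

0.595

Var(C−S) = 5.2² + 6.6² − 2·5.2·6.6·0.40 = 70.6 − 27.456 = 43.144.
Under uncorrelated errors the observed covariances equal the true-score covariances, so only the own-variance terms attenuate.
True-score variance = [5.2²·0.95 + 6.6²·0.63] − 27.456 = 53.1308 − 27.456 = 25.6748.
Reliability = 25.6748 / 43.144 = 0.595.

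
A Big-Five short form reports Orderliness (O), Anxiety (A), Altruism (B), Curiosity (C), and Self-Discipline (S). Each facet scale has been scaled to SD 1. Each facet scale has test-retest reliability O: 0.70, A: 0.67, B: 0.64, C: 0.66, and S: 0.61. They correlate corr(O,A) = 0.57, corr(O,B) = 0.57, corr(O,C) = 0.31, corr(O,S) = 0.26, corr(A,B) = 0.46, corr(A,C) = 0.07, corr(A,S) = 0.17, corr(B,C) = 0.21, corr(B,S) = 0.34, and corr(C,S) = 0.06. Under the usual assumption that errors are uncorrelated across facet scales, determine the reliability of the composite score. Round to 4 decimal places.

Var(O+A+B+C+S) = 5 + 2·[0.57 + 0.57 + 0.31 + 0.26 + 0.46 + 0.07 + 0.17 + 0.21 + 0.34 + 0.06] = 5 + 6.04 = 11.04.
With uncorrelated errors the cross-covariances are all true-score covariance, so they carry over unchanged; only the diagonal terms shrink to ρᵢσᵢ².
True-score variance = [0.70 + 0.67 + 0.64 + 0.66 + 0.61] + 6.04 = 3.28 + 6.04 = 9.32.
Reliability = 9.32 / 11.04 = 0.8442.

0.8442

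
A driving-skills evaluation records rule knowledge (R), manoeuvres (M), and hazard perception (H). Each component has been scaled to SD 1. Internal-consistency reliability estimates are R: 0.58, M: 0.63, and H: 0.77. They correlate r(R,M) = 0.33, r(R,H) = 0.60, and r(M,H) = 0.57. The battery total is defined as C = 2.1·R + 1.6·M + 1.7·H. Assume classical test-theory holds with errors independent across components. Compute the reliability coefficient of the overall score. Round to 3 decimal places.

0.822

Var(C) = 2.1² + 1.6² + 1.7² + 2·[3.36·0.33 + 3.57·0.60 + 2.72·0.57] = 9.86 + 9.6024 = 19.4624.
Because errors are independent across components, Cov(Tᵢ,Tⱼ) = Cov(Xᵢ,Xⱼ); the off-diagonal part of the true-score variance is the same as above.
True-score variance = [2.1²·0.58 + 1.6²·0.63 + 1.7²·0.77] + 9.6024 = 6.3959 + 9.6024 = 15.9983.
Reliability = 15.9983 / 19.4624 = 0.822.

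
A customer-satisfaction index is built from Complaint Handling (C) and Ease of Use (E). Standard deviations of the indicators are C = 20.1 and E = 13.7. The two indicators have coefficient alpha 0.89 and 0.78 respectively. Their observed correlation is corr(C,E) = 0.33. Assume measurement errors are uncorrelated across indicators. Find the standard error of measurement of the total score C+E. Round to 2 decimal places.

9.26

Var(total) = 591.7 + 181.744 = 773.444.
True-score variance = 505.967 + 181.744 = 687.711, so reliability = 0.8892.
Error variance = 773.444 − 687.711 = 85.7329; SEM = √85.7329 = 9.26.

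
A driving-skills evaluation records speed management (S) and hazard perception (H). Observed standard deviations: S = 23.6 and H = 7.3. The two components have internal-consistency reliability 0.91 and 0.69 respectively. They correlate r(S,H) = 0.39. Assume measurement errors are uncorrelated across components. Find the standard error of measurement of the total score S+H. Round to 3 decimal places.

8.164

Var(total) = 610.25 + 134.378 = 744.628.
True-score variance = 543.604 + 134.378 = 677.982, so reliability = 0.9105.
Error variance = 744.628 − 677.982 = 66.6463; SEM = √66.6463 = 8.164.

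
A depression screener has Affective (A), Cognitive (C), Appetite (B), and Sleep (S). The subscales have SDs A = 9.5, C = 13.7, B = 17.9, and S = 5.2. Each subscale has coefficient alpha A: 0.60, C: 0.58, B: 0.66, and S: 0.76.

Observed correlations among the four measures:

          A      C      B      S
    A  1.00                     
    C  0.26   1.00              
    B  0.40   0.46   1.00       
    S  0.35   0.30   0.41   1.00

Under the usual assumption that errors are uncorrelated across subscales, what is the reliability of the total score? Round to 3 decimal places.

Var(A+C+B+S) = 9.5² + 13.7² + 17.9² + 5.2² + 2·[9.5·13.7·0.26 + 9.5·17.9·0.40 + 9.5·5.2·0.35 + 13.7·17.9·0.46 + 13.7·5.2·0.30 + 17.9·5.2·0.41] = 625.39 + 582.979 = 1208.37.
Because errors are independent across components, Cov(Tᵢ,Tⱼ) = Cov(Xᵢ,Xⱼ); the off-diagonal part of the true-score variance is the same as above.
True-score variance = [9.5²·0.60 + 13.7²·0.58 + 17.9²·0.66 + 5.2²·0.76] + 582.979 = 395.031 + 582.979 = 978.01.
Reliability = 978.01 / 1208.37 = 0.809.

0.809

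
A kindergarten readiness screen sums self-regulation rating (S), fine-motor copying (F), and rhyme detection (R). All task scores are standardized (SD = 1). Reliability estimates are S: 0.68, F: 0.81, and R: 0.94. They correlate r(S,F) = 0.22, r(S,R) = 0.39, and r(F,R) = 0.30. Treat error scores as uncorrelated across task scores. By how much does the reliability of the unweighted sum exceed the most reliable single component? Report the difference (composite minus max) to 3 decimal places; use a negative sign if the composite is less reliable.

-0.058

Var(sum) = 3 + 1.82 = 4.82; true-score variance = 2.43 + 1.82 = 4.25; composite reliability = 0.8817.
Max component reliability = 0.9400.
Difference = 0.8817 − 0.9400 = -0.058.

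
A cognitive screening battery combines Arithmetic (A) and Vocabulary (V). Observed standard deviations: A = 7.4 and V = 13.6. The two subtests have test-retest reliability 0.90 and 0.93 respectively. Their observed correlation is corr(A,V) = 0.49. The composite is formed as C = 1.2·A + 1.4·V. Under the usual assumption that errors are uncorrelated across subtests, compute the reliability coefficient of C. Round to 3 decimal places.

Var(C) = 1.2²·7.4² + 1.4²·13.6² + 2·[1.68·7.4·13.6·0.49] = 441.376 + 165.694 = 607.07.
With uncorrelated errors the cross-covariances are all true-score covariance, so they carry over unchanged; only the diagonal terms shrink to ρᵢσᵢ².
True-score variance = [1.2²·7.4²·0.90 + 1.4²·13.6²·0.93] + 165.694 = 408.114 + 165.694 = 573.808.
Reliability = 573.808 / 607.07 = 0.945.

0.945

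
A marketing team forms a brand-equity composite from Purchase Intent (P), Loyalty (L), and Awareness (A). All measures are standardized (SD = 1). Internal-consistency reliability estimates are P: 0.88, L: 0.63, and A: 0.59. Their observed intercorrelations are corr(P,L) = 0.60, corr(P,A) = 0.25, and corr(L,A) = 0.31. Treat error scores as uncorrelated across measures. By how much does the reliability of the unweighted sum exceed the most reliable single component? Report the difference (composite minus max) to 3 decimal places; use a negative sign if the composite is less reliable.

-0.049

Var(sum) = 3 + 2.32 = 5.32; true-score variance = 2.1 + 2.32 = 4.42; composite reliability = 0.8308.
Max component reliability = 0.8800.
Difference = 0.8308 − 0.8800 = -0.049.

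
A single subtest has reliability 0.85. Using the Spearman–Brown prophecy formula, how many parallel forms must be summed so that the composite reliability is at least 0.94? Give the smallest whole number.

k ≥ ρ*(1−ρ₁)/(ρ₁(1−ρ*)) = 0.94·0.15 / (0.85·0.06) = 2.765.
Smallest integer k = 3.

3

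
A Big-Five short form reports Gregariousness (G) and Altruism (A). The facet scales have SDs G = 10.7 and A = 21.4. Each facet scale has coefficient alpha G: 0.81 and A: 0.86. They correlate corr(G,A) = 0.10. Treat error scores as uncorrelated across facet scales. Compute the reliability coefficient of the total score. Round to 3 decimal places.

Var(G+A) = 10.7² + 21.4² + 2·[10.7·21.4·0.10] = 572.45 + 45.796 = 618.246.
With uncorrelated errors the cross-covariances are all true-score covariance, so they carry over unchanged; only the diagonal terms shrink to ρᵢσᵢ².
True-score variance = [10.7²·0.81 + 21.4²·0.86] + 45.796 = 486.582 + 45.796 = 532.378.
Reliability = 532.378 / 618.246 = 0.861.

0.861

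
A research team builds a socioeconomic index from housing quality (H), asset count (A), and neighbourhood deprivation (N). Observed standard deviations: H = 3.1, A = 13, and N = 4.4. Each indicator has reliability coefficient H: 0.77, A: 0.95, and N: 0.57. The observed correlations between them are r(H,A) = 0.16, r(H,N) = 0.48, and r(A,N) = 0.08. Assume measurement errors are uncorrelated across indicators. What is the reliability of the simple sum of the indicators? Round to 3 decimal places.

Var(H+A+N) = 3.1² + 13² + 4.4² + 2·[3.1·13·0.16 + 3.1·4.4·0.48 + 13·4.4·0.08] = 197.97 + 35.1424 = 233.112.
Because errors are independent across components, Cov(Tᵢ,Tⱼ) = Cov(Xᵢ,Xⱼ); the off-diagonal part of the true-score variance is the same as above.
True-score variance = [3.1²·0.77 + 13²·0.95 + 4.4²·0.57] + 35.1424 = 178.985 + 35.1424 = 214.127.
Reliability = 214.127 / 233.112 = 0.919.

0.919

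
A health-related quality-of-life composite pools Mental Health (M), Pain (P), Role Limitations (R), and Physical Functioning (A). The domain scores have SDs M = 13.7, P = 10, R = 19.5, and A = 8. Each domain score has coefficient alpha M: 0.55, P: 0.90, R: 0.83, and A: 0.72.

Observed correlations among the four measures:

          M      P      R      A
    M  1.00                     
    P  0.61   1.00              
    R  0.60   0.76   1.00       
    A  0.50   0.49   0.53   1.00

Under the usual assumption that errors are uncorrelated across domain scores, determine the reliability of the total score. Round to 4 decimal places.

0.9053

Var(M+P+R+A) = 13.7² + 10² + 19.5² + 8² + 2·[13.7·10·0.61 + 13.7·19.5·0.60 + 13.7·8·0.50 + 10·19.5·0.76 + 10·8·0.49 + 19.5·8·0.53] = 731.94 + 1137.48 = 1869.42.
Because errors are independent across components, Cov(Tᵢ,Tⱼ) = Cov(Xᵢ,Xⱼ); the off-diagonal part of the true-score variance is the same as above.
True-score variance = [13.7²·0.55 + 10²·0.90 + 19.5²·0.83 + 8²·0.72] + 1137.48 = 554.917 + 1137.48 = 1692.4.
Reliability = 1692.4 / 1869.42 = 0.9053.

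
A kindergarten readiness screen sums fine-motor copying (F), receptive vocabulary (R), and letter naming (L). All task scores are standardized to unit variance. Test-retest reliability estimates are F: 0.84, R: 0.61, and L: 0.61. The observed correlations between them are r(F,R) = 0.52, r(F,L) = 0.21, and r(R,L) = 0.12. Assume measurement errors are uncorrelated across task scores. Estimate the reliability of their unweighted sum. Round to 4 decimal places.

0.8000

Var(F+R+L) = 3 + 2·[0.52 + 0.21 + 0.12] = 3 + 1.7 = 4.7.
With uncorrelated errors the cross-covariances are all true-score covariance, so they carry over unchanged; only the diagonal terms shrink to ρᵢσᵢ².
True-score variance = [0.84 + 0.61 + 0.61] + 1.7 = 2.06 + 1.7 = 3.76.
Reliability = 3.76 / 4.7 = 0.8000.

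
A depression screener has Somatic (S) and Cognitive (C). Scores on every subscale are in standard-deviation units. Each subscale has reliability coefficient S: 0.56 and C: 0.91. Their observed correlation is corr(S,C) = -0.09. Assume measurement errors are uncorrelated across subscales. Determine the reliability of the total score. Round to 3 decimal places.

Var(S+C) = 2 + 2·[(-0.09)] = 2 − 0.18 = 1.82.
Because errors are independent across components, Cov(Tᵢ,Tⱼ) = Cov(Xᵢ,Xⱼ); the off-diagonal part of the true-score variance is the same as above.
True-score variance = [0.56 + 0.91] − 0.18 = 1.47 − 0.18 = 1.29.
Reliability = 1.29 / 1.82 = 0.709.

0.709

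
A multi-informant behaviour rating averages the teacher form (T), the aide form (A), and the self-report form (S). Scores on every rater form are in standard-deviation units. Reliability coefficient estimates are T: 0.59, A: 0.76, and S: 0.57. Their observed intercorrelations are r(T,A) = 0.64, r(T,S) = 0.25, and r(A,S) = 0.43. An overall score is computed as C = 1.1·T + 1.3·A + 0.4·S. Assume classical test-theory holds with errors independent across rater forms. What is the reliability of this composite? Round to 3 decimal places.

Var(C) = 1.1² + 1.3² + 0.4² + 2·[1.43·0.64 + 0.44·0.25 + 0.52·0.43] = 3.06 + 2.4976 = 5.5576.
Under uncorrelated errors the observed covariances equal the true-score covariances, so only the own-variance terms attenuate.
True-score variance = [1.1²·0.59 + 1.3²·0.76 + 0.4²·0.57] + 2.4976 = 2.0895 + 2.4976 = 4.5871.
Reliability = 4.5871 / 5.5576 = 0.825.

0.825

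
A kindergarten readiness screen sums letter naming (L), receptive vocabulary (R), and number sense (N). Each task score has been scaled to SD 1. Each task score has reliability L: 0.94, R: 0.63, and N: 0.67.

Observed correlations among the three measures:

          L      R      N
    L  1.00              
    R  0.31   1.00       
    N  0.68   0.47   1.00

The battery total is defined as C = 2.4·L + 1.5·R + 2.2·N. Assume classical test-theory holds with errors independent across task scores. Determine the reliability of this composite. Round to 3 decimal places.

0.891

Var(C) = 2.4² + 1.5² + 2.2² + 2·[3.6·0.31 + 5.28·0.68 + 3.3·0.47] = 12.85 + 12.5148 = 25.3648.
Under uncorrelated errors the observed covariances equal the true-score covariances, so only the own-variance terms attenuate.
True-score variance = [2.4²·0.94 + 1.5²·0.63 + 2.2²·0.67] + 12.5148 = 10.0747 + 12.5148 = 22.5895.
Reliability = 22.5895 / 25.3648 = 0.891.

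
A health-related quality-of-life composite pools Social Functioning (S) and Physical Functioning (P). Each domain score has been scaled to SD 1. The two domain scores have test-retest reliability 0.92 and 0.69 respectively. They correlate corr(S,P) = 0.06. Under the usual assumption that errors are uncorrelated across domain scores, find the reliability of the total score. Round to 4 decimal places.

0.8160

Var(S+P) = 2 + 2·[0.06] = 2 + 0.12 = 2.12.
Under uncorrelated errors the observed covariances equal the true-score covariances, so only the own-variance terms attenuate.
True-score variance = [0.92 + 0.69] + 0.12 = 1.61 + 0.12 = 1.73.
Reliability = 1.73 / 2.12 = 0.8160.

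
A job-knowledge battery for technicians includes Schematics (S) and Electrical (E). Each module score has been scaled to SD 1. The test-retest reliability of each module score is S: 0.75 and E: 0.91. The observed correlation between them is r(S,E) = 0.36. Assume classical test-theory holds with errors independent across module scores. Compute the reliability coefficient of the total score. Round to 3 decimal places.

Var(S+E) = 2 + 2·[0.36] = 2 + 0.72 = 2.72.
Because errors are independent across components, Cov(Tᵢ,Tⱼ) = Cov(Xᵢ,Xⱼ); the off-diagonal part of the true-score variance is the same as above.
True-score variance = [0.75 + 0.91] + 0.72 = 1.66 + 0.72 = 2.38.
Reliability = 2.38 / 2.72 = 0.875.

0.875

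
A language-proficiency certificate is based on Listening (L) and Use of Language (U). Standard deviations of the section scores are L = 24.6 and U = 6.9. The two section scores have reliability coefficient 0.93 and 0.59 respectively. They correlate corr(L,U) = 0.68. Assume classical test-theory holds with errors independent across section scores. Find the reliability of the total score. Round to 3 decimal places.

0.930

Var(L+U) = 24.6² + 6.9² + 2·[24.6·6.9·0.68] = 652.77 + 230.846 = 883.616.
Because errors are independent across components, Cov(Tᵢ,Tⱼ) = Cov(Xᵢ,Xⱼ); the off-diagonal part of the true-score variance is the same as above.
True-score variance = [24.6²·0.93 + 6.9²·0.59] + 230.846 = 590.889 + 230.846 = 821.735.
Reliability = 821.735 / 883.616 = 0.930.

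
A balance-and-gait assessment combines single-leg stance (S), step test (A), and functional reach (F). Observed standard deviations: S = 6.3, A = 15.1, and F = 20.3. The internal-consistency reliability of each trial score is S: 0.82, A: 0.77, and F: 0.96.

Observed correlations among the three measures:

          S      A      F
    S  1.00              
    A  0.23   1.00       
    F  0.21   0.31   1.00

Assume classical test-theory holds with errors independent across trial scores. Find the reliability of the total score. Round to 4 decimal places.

Var(S+A+F) = 6.3² + 15.1² + 20.3² + 2·[6.3·15.1·0.23 + 6.3·20.3·0.21 + 15.1·20.3·0.31] = 679.79 + 287.522 = 967.312.
With uncorrelated errors the cross-covariances are all true-score covariance, so they carry over unchanged; only the diagonal terms shrink to ρᵢσᵢ².
True-score variance = [6.3²·0.82 + 15.1²·0.77 + 20.3²·0.96] + 287.522 = 603.72 + 287.522 = 891.242.
Reliability = 891.242 / 967.312 = 0.9214.

0.9214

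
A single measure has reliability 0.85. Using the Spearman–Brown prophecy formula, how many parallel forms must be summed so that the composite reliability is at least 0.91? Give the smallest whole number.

k ≥ ρ*(1−ρ₁)/(ρ₁(1−ρ*)) = 0.91·0.15 / (0.85·0.09) = 1.784.
Smallest integer k = 2.

2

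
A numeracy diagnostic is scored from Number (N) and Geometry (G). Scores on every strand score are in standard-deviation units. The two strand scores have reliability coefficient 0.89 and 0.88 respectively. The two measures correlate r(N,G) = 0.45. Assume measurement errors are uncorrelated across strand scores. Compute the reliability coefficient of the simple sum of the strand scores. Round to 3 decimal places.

0.921

Var(N+G) = 2 + 2·[0.45] = 2 + 0.9 = 2.9.
With uncorrelated errors the cross-covariances are all true-score covariance, so they carry over unchanged; only the diagonal terms shrink to ρᵢσᵢ².
True-score variance = [0.89 + 0.88] + 0.9 = 1.77 + 0.9 = 2.67.
Reliability = 2.67 / 2.9 = 0.921.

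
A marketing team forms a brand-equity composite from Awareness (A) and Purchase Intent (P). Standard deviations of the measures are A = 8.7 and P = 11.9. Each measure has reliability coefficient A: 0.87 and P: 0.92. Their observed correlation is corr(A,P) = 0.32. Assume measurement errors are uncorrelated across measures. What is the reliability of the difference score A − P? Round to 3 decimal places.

0.860

Var(A−P) = 8.7² + 11.9² − 2·8.7·11.9·0.32 = 217.3 − 66.2592 = 151.041.
Under uncorrelated errors the observed covariances equal the true-score covariances, so only the own-variance terms attenuate.
True-score variance = [8.7²·0.87 + 11.9²·0.92] − 66.2592 = 196.132 − 66.2592 = 129.872.
Reliability = 129.872 / 151.041 = 0.860.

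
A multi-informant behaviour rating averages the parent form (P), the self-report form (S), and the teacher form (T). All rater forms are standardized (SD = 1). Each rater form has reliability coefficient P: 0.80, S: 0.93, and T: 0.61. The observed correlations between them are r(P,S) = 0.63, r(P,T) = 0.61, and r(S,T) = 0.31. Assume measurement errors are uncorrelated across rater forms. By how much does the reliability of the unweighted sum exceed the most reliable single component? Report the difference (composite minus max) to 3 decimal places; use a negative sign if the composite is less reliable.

-0.038

Var(sum) = 3 + 3.1 = 6.1; true-score variance = 2.34 + 3.1 = 5.44; composite reliability = 0.8918.
Max component reliability = 0.9300.
Difference = 0.8918 − 0.9300 = -0.038.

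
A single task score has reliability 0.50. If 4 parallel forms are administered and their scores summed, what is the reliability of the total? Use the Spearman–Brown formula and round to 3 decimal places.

ρ_k = kρ / (1 + (k−1)ρ) = 4·0.50 / (1 + 3·0.50) = 2.000 / 2.500 = 0.800.

0.800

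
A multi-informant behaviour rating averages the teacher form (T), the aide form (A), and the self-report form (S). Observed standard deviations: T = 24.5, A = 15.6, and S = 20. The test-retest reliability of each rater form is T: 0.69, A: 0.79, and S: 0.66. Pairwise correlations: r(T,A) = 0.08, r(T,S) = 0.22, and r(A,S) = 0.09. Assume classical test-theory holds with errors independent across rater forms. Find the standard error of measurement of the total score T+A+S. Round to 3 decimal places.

Var(total) = 1243.61 + 332.912 = 1576.52.
True-score variance = 870.427 + 332.912 = 1203.34, so reliability = 0.7633.
Error variance = 1576.52 − 1203.34 = 373.183; SEM = √373.183 = 19.318.

19.318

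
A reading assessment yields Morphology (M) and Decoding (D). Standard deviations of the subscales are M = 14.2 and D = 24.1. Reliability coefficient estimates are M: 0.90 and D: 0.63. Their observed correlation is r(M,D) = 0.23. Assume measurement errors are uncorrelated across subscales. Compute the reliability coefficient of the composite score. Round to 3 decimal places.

Var(M+D) = 14.2² + 24.1² + 2·[14.2·24.1·0.23] = 782.45 + 157.421 = 939.871.
Because errors are independent across components, Cov(Tᵢ,Tⱼ) = Cov(Xᵢ,Xⱼ); the off-diagonal part of the true-score variance is the same as above.
True-score variance = [14.2²·0.90 + 24.1²·0.63] + 157.421 = 547.386 + 157.421 = 704.808.
Reliability = 704.808 / 939.871 = 0.750.

0.750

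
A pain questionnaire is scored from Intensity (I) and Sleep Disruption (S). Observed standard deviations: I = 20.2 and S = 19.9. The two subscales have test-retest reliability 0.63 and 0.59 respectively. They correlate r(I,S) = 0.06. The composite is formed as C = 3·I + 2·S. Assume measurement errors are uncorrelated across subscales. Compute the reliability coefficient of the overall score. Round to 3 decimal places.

0.638

Var(C) = 3²·20.2² + 2²·19.9² + 2·[6·20.2·19.9·0.06] = 5256.4 + 289.426 = 5545.83.
With uncorrelated errors the cross-covariances are all true-score covariance, so they carry over unchanged; only the diagonal terms shrink to ρᵢσᵢ².
True-score variance = [3²·20.2²·0.63 + 2²·19.9²·0.59] + 289.426 = 3248.17 + 289.426 = 3537.6.
Reliability = 3537.6 / 5545.83 = 0.638.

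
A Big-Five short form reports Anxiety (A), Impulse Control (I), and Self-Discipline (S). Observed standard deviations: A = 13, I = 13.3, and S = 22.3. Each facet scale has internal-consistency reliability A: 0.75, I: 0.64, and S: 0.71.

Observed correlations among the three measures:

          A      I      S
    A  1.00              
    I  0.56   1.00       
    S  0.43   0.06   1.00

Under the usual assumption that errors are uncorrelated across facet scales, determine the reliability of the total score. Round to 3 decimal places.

Var(A+I+S) = 13² + 13.3² + 22.3² + 2·[13·13.3·0.56 + 13·22.3·0.43 + 13.3·22.3·0.06] = 843.18 + 478.553 = 1321.73.
Because errors are independent across components, Cov(Tᵢ,Tⱼ) = Cov(Xᵢ,Xⱼ); the off-diagonal part of the true-score variance is the same as above.
True-score variance = [13²·0.75 + 13.3²·0.64 + 22.3²·0.71] + 478.553 = 593.035 + 478.553 = 1071.59.
Reliability = 1071.59 / 1321.73 = 0.811.

0.811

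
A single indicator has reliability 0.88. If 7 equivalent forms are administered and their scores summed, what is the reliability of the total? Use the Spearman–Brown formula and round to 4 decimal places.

0.9809

ρ_k = kρ / (1 + (k−1)ρ) = 7·0.88 / (1 + 6·0.88) = 6.160 / 6.280 = 0.9809.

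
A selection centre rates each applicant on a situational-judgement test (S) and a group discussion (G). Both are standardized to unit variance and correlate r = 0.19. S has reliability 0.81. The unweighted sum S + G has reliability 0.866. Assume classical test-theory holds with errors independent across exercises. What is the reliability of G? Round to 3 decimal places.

0.871

Var(S+G) = 2 + 2·0.19 = 2.380.
True-score variance = ρ_S + ρ_G + 2·0.19, so 0.866 = (0.81 + ρ_G + 0.38) / 2.380.
ρ_G = 0.866·2.380 − 0.81 − 0.38 = 0.871.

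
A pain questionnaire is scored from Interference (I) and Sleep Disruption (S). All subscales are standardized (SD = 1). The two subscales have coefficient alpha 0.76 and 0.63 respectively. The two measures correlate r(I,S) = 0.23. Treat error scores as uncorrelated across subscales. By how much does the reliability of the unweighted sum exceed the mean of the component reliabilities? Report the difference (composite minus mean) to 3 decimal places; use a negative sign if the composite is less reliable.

Var(sum) = 2 + 0.46 = 2.46; true-score variance = 1.39 + 0.46 = 1.85; composite reliability = 0.7520.
Mean component reliability = 0.6950.
Difference = 0.7520 − 0.6950 = 0.057.

0.057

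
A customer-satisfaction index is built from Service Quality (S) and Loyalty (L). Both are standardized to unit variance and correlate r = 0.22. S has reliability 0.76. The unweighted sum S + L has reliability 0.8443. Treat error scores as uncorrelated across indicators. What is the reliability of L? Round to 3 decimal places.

Var(S+L) = 2 + 2·0.22 = 2.440.
True-score variance = ρ_S + ρ_L + 2·0.22, so 0.8443 = (0.76 + ρ_L + 0.44) / 2.440.
ρ_L = 0.8443·2.440 − 0.76 − 0.44 = 0.860.

0.860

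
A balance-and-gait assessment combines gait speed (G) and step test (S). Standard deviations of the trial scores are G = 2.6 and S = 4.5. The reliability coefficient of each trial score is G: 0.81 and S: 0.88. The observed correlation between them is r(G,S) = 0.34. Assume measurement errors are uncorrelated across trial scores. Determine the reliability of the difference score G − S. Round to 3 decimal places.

0.805

Var(G−S) = 2.6² + 4.5² − 2·2.6·4.5·0.34 = 27.01 − 7.956 = 19.054.
Because errors are independent across components, Cov(Tᵢ,Tⱼ) = Cov(Xᵢ,Xⱼ); the off-diagonal part of the true-score variance is the same as above.
True-score variance = [2.6²·0.81 + 4.5²·0.88] − 7.956 = 23.2956 − 7.956 = 15.3396.
Reliability = 15.3396 / 19.054 = 0.805.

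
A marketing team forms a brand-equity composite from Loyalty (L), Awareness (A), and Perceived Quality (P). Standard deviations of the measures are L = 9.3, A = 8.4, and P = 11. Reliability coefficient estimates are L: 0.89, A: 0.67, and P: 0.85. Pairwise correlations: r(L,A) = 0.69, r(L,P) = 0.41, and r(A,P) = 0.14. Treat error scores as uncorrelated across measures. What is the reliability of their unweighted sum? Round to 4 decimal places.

Var(L+A+P) = 9.3² + 8.4² + 11² + 2·[9.3·8.4·0.69 + 9.3·11·0.41 + 8.4·11·0.14] = 278.05 + 217.564 = 495.614.
Under uncorrelated errors the observed covariances equal the true-score covariances, so only the own-variance terms attenuate.
True-score variance = [9.3²·0.89 + 8.4²·0.67 + 11²·0.85] + 217.564 = 227.101 + 217.564 = 444.665.
Reliability = 444.665 / 495.614 = 0.8972.

0.8972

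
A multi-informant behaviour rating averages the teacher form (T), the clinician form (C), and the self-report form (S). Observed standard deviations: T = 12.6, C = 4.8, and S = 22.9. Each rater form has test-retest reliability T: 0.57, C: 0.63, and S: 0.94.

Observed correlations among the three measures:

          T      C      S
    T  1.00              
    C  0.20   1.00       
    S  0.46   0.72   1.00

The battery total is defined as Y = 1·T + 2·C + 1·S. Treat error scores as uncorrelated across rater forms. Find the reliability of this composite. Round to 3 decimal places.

Var(Y) = 12.6² + 2²·4.8² + 22.9² + 2·[2·12.6·4.8·0.20 + 12.6·22.9·0.46 + 2·4.8·22.9·0.72] = 775.33 + 630.41 = 1405.74.
Under uncorrelated errors the observed covariances equal the true-score covariances, so only the own-variance terms attenuate.
True-score variance = [12.6²·0.57 + 2²·4.8²·0.63 + 22.9²·0.94] + 630.41 = 641.499 + 630.41 = 1271.91.
Reliability = 1271.91 / 1405.74 = 0.905.

0.905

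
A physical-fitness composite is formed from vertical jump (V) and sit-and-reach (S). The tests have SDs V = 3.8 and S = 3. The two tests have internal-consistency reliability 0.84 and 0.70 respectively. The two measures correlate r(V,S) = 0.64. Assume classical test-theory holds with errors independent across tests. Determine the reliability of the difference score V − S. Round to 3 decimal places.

Var(V−S) = 3.8² + 3² − 2·3.8·3·0.64 = 23.44 − 14.592 = 8.848.
With uncorrelated errors the cross-covariances are all true-score covariance, so they carry over unchanged; only the diagonal terms shrink to ρᵢσᵢ².
True-score variance = [3.8²·0.84 + 3²·0.70] − 14.592 = 18.4296 − 14.592 = 3.8376.
Reliability = 3.8376 / 8.848 = 0.434.

0.434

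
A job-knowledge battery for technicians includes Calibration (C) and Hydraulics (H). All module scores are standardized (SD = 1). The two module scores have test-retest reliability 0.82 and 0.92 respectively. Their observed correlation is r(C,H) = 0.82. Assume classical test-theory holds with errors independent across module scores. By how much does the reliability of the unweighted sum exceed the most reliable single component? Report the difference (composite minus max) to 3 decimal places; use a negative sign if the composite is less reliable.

Var(sum) = 2 + 1.64 = 3.64; true-score variance = 1.74 + 1.64 = 3.38; composite reliability = 0.9286.
Max component reliability = 0.9200.
Difference = 0.9286 − 0.9200 = 0.009.

0.009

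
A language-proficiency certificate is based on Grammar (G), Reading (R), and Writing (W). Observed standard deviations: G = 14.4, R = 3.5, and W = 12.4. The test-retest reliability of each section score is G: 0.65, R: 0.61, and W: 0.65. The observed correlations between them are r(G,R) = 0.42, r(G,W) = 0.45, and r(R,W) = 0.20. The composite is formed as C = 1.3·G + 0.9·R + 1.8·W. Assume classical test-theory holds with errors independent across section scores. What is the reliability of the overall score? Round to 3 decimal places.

Var(C) = 1.3²·14.4² + 0.9²·3.5² + 1.8²·12.4² + 2·[1.17·14.4·3.5·0.42 + 2.34·14.4·12.4·0.45 + 1.62·3.5·12.4·0.20] = 858.543 + 453.704 = 1312.25.
Because errors are independent across components, Cov(Tᵢ,Tⱼ) = Cov(Xᵢ,Xⱼ); the off-diagonal part of the true-score variance is the same as above.
True-score variance = [1.3²·14.4²·0.65 + 0.9²·3.5²·0.61 + 1.8²·12.4²·0.65] + 453.704 = 557.656 + 453.704 = 1011.36.
Reliability = 1011.36 / 1312.25 = 0.771.

0.771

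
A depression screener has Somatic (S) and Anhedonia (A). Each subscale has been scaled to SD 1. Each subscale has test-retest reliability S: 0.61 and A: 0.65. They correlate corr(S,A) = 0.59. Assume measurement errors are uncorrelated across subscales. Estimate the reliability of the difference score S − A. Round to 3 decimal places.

0.098

Var(S−A) = 1 + 1 − 2·0.59 = 2 − 1.18 = 0.82.
Under uncorrelated errors the observed covariances equal the true-score covariances, so only the own-variance terms attenuate.
True-score variance = [0.61 + 0.65] − 1.18 = 1.26 − 1.18 = 0.08.
Reliability = 0.08 / 0.82 = 0.098.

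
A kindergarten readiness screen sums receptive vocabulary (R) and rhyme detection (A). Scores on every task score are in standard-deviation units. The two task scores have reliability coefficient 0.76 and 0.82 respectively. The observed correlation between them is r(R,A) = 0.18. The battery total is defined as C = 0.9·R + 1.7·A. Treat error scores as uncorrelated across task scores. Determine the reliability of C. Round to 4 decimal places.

0.8319

Var(C) = 0.9² + 1.7² + 2·[1.53·0.18] = 3.7 + 0.5508 = 4.2508.
With uncorrelated errors the cross-covariances are all true-score covariance, so they carry over unchanged; only the diagonal terms shrink to ρᵢσᵢ².
True-score variance = [0.9²·0.76 + 1.7²·0.82] + 0.5508 = 2.9854 + 0.5508 = 3.5362.
Reliability = 3.5362 / 4.2508 = 0.8319.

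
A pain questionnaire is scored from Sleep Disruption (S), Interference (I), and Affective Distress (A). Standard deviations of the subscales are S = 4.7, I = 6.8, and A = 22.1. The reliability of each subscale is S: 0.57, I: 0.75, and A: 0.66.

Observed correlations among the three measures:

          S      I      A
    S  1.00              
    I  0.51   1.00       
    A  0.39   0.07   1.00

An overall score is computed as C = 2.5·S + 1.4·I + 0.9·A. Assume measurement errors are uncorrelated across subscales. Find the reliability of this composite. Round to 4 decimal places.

Var(C) = 2.5²·4.7² + 1.4²·6.8² + 0.9²·22.1² + 2·[3.5·4.7·6.8·0.51 + 2.25·4.7·22.1·0.39 + 1.26·6.8·22.1·0.07] = 624.305 + 322.898 = 947.203.
With uncorrelated errors the cross-covariances are all true-score covariance, so they carry over unchanged; only the diagonal terms shrink to ρᵢσᵢ².
True-score variance = [2.5²·4.7²·0.57 + 1.4²·6.8²·0.75 + 0.9²·22.1²·0.66] + 322.898 = 407.772 + 322.898 = 730.671.
Reliability = 730.671 / 947.203 = 0.7714.

0.7714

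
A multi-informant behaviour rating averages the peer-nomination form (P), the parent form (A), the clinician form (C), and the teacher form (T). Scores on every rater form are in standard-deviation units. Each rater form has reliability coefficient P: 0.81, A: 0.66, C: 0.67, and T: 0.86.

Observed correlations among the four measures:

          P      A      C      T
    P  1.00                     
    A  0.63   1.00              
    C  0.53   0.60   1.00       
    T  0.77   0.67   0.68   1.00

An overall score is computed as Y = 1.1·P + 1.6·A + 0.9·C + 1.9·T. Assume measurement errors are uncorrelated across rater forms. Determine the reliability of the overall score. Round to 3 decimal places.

Var(Y) = 1.1² + 1.6² + 0.9² + 1.9² + 2·[1.76·0.63 + 0.99·0.53 + 2.09·0.77 + 1.44·0.60 + 3.04·0.67 + 1.71·0.68] = 8.19 + 14.6128 = 22.8028.
With uncorrelated errors the cross-covariances are all true-score covariance, so they carry over unchanged; only the diagonal terms shrink to ρᵢσᵢ².
True-score variance = [1.1²·0.81 + 1.6²·0.66 + 0.9²·0.67 + 1.9²·0.86] + 14.6128 = 6.317 + 14.6128 = 20.9298.
Reliability = 20.9298 / 22.8028 = 0.918.

0.918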